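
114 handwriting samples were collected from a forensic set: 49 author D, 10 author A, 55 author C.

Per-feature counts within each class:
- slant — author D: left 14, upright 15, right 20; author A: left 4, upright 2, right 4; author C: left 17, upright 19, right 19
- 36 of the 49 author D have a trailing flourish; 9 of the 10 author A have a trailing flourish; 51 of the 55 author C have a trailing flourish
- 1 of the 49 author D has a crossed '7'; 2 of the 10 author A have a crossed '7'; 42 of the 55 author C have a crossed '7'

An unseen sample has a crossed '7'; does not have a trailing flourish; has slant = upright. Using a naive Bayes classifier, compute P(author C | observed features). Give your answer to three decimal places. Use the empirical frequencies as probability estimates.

author D: (49/114) × (15/49) × (13/49) × (1/49) ≈ 0.000712422
author A: (10/114) × (2/10) × (1/10) × (2/10) ≈ 0.000350877
author C: (55/114) × (19/55) × (4/55) × (42/55) ≈ 0.0092562
P(author C | x) = 0.0092562 / 0.010319499 ≈ 0.897

0.897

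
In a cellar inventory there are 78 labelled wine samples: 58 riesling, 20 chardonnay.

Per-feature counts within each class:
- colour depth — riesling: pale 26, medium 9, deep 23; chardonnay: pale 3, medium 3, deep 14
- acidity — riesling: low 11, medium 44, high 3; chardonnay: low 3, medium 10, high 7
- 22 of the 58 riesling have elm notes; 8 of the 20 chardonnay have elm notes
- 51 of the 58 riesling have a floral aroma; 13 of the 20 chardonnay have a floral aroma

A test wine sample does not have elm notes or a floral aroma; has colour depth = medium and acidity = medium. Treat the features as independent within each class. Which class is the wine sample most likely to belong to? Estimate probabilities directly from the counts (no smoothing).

riesling: (58/78) × (9/58) × (44/58) × (36/58) × (7/58) ≈ 0.00655718
chardonnay: (20/78) × (3/20) × (10/20) × (12/20) × (7/20) ≈ 0.00403846
Highest score → riesling.

riesling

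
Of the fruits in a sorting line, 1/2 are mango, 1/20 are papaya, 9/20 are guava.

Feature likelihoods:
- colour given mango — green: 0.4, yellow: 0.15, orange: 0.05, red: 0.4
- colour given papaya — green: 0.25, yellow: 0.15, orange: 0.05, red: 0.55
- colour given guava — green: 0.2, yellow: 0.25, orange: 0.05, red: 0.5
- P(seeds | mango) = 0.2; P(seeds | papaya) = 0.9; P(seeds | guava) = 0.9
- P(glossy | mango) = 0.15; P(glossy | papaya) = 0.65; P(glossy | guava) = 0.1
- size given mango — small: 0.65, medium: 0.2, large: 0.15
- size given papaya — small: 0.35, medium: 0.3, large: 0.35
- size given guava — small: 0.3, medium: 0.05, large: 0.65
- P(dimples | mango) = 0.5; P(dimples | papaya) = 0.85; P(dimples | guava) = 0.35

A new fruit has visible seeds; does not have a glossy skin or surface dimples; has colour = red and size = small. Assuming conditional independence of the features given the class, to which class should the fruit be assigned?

mango: 0.5 × 0.4 × 0.2 × (1−0.15) × 0.65 × (1−0.5) = 0.01105
papaya: 0.05 × 0.55 × 0.9 × (1−0.65) × 0.35 × (1−0.85) = 0.00045478125
guava: 0.45 × 0.5 × 0.9 × (1−0.1) × 0.3 × (1−0.35) = 0.03553875
Highest score → guava.

guava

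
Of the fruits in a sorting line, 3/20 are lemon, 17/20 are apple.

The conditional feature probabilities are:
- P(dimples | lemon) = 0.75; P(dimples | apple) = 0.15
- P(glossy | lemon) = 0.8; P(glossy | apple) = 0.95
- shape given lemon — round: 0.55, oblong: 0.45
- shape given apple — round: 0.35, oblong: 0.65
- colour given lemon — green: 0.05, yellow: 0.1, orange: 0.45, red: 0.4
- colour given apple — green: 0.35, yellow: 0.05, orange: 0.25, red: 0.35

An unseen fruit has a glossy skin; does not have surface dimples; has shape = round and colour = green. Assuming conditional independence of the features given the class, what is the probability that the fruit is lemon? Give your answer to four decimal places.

lemon: 0.15 × (1−0.75) × 0.8 × 0.55 × 0.05 = 0.000825
apple: 0.85 × (1−0.15) × 0.95 × 0.35 × 0.35 = 0.0840809375
P(lemon | x) = 0.000825 / 0.0849059375 ≈ 0.0097

0.0097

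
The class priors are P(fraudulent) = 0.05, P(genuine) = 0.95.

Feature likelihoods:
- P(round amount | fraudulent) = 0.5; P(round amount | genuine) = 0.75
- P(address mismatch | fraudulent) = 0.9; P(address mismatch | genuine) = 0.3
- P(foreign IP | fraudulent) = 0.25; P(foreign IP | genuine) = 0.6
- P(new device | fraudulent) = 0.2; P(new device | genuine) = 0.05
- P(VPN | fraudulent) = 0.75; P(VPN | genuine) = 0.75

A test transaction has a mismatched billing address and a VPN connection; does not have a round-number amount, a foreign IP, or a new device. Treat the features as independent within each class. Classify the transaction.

genuine

fraudulent: 0.05 × (1−0.5) × 0.9 × (1−0.25) × (1−0.2) × 0.75 = 0.010125
genuine: 0.95 × (1−0.75) × 0.3 × (1−0.6) × (1−0.05) × 0.75 = 0.02030625
Highest score → genuine.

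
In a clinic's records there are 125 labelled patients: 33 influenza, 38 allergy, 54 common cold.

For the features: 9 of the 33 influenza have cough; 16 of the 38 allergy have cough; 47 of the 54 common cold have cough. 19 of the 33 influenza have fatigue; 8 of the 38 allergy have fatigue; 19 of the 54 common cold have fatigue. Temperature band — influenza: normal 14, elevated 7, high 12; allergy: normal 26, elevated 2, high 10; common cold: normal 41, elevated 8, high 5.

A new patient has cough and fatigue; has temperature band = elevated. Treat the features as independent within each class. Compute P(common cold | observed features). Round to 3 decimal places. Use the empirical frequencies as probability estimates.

0.657

influenza: (33/125) × (9/33) × (19/33) × (7/33) ≈ 0.00879339
allergy: (38/125) × (16/38) × (8/38) × (2/38) ≈ 0.00141828
common cold: (54/125) × (47/54) × (19/54) × (8/54) ≈ 0.0195995
P(common cold | x) = 0.0195995 / 0.02981117 ≈ 0.657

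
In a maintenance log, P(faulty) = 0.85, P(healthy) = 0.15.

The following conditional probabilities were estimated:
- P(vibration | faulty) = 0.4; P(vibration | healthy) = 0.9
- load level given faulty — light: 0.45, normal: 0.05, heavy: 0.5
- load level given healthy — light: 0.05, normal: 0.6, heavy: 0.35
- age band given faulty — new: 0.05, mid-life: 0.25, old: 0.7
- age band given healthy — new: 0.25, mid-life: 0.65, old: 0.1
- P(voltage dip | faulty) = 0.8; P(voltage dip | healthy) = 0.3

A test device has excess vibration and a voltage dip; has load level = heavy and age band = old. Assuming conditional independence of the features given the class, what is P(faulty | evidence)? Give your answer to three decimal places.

faulty: 0.85 × 0.4 × 0.5 × 0.7 × 0.8 = 0.0952
healthy: 0.15 × 0.9 × 0.35 × 0.1 × 0.3 = 0.0014175
P(faulty | x) = 0.0952 / 0.0966175 ≈ 0.985

0.985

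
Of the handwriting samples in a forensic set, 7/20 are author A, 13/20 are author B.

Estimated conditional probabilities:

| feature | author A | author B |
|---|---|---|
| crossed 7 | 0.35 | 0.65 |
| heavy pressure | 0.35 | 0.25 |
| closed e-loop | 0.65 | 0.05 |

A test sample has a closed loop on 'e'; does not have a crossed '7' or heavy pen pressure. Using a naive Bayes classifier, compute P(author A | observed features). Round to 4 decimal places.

0.9185

author A: 0.35 × (1−0.35) × (1−0.35) × 0.65 = 0.09611875
author B: 0.65 × (1−0.65) × (1−0.25) × 0.05 = 0.00853125
P(author A | x) = 0.09611875 / 0.10465 ≈ 0.9185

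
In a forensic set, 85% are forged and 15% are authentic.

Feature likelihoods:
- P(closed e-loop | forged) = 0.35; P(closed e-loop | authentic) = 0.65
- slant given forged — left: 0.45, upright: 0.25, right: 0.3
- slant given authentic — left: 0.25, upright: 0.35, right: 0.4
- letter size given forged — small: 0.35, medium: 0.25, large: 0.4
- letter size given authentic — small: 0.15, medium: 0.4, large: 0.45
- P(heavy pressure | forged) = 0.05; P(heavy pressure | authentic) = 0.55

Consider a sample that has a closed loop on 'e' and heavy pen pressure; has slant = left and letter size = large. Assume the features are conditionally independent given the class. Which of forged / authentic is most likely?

authentic

forged: 0.85 × 0.35 × 0.45 × 0.4 × 0.05 = 0.0026775
authentic: 0.15 × 0.65 × 0.25 × 0.45 × 0.55 = 0.0060328125
Highest score → authentic.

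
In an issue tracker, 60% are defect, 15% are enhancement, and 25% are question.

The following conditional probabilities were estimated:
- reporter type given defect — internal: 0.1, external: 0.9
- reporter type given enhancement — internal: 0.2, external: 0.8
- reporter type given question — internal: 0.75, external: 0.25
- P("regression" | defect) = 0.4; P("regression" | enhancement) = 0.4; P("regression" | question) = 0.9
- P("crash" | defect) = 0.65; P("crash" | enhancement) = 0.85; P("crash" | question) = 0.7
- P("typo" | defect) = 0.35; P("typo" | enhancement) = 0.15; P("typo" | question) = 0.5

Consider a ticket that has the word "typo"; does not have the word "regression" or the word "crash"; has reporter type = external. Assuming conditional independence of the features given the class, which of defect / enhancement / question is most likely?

defect

defect: 0.6 × 0.9 × (1−0.4) × (1−0.65) × 0.35 = 0.03969
enhancement: 0.15 × 0.8 × (1−0.4) × (1−0.85) × 0.15 = 0.00162
question: 0.25 × 0.25 × (1−0.9) × (1−0.7) × 0.5 = 0.0009375
Highest score → defect.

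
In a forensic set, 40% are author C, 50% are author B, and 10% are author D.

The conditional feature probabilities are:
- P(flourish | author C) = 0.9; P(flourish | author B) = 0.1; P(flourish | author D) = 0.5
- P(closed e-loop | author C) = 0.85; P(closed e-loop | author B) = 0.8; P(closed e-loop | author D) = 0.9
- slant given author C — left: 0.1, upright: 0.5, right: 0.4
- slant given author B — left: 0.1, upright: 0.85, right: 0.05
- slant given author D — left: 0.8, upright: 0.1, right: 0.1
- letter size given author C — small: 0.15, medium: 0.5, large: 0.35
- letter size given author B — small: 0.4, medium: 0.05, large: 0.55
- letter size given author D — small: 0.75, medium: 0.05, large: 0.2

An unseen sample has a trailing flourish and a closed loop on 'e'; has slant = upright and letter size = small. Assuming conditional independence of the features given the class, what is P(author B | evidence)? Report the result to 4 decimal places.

author C: 0.4 × 0.9 × 0.85 × 0.5 × 0.15 = 0.02295
author B: 0.5 × 0.1 × 0.8 × 0.85 × 0.4 = 0.0136
author D: 0.1 × 0.5 × 0.9 × 0.1 × 0.75 = 0.003375
P(author B | x) = 0.0136 / 0.039925 ≈ 0.3406

0.3406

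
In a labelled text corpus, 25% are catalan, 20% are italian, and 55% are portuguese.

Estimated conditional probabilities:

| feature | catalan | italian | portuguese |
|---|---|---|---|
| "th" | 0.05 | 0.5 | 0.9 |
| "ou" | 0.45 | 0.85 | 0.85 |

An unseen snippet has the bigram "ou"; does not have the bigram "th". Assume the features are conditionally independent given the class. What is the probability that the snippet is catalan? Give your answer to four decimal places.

0.4479

catalan: 0.25 × (1−0.05) × 0.45 = 0.106875
italian: 0.2 × (1−0.5) × 0.85 = 0.085
portuguese: 0.55 × (1−0.9) × 0.85 = 0.04675
P(catalan | x) = 0.106875 / 0.238625 ≈ 0.4479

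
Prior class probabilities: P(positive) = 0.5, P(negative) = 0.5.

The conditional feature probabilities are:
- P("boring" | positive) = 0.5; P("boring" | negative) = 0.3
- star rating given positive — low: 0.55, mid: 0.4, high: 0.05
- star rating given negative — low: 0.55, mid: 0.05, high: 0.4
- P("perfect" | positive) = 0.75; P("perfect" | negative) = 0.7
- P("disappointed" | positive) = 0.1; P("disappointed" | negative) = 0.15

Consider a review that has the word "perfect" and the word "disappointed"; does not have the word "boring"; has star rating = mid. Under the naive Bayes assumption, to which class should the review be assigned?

positive: 0.5 × (1−0.5) × 0.4 × 0.75 × 0.1 = 0.0075
negative: 0.5 × (1−0.3) × 0.05 × 0.7 × 0.15 = 0.0018375
Highest score → positive.

positive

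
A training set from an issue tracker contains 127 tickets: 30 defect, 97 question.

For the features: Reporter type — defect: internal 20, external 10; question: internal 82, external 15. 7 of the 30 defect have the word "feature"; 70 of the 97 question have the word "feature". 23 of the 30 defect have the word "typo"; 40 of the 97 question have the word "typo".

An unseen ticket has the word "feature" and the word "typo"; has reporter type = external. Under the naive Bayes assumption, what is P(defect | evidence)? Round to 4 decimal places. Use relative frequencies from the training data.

0.2861

defect: (30/127) × (10/30) × (7/30) × (23/30) ≈ 0.0140857
question: (97/127) × (15/97) × (70/97) × (40/97) ≈ 0.0351481
P(defect | x) = 0.0140857 / 0.0492338 ≈ 0.2861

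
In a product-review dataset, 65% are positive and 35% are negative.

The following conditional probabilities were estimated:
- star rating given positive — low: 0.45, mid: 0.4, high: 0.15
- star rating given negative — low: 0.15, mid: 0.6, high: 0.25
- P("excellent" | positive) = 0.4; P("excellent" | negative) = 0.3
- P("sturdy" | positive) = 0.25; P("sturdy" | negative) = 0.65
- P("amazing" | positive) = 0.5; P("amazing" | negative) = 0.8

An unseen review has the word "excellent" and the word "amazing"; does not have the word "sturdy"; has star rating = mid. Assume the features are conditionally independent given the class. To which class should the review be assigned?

positive: 0.65 × 0.4 × 0.4 × (1−0.25) × 0.5 = 0.039
negative: 0.35 × 0.6 × 0.3 × (1−0.65) × 0.8 = 0.01764
Highest score → positive.

positive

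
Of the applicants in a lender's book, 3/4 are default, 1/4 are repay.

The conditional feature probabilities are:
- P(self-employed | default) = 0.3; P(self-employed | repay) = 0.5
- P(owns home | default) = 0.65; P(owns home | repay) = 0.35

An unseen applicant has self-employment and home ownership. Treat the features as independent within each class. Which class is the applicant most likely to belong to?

default: 0.75 × 0.3 × 0.65 = 0.14625
repay: 0.25 × 0.5 × 0.35 = 0.04375
Highest score → default.

default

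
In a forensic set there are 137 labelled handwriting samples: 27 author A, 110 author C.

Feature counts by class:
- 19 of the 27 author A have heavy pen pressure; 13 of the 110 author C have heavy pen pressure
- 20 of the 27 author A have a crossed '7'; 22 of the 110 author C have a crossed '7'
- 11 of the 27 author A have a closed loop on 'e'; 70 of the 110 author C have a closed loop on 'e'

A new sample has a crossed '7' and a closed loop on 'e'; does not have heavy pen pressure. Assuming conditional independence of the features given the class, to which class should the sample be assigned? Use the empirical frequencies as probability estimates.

author C

author A: (27/137) × (8/27) × (20/27) × (11/27) ≈ 0.0176224
author C: (110/137) × (97/110) × (22/110) × (70/110) ≈ 0.0901128
Highest score → author C.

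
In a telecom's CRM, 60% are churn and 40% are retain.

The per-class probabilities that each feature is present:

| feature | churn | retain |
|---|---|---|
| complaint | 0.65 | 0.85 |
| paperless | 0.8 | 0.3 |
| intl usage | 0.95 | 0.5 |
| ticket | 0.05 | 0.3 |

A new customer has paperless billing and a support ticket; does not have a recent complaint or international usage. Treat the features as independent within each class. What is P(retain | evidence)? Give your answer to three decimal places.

churn: 0.6 × (1−0.65) × 0.8 × (1−0.95) × 0.05 = 0.00042
retain: 0.4 × (1−0.85) × 0.3 × (1−0.5) × 0.3 = 0.0027
P(retain | x) = 0.0027 / 0.00312 ≈ 0.865

0.865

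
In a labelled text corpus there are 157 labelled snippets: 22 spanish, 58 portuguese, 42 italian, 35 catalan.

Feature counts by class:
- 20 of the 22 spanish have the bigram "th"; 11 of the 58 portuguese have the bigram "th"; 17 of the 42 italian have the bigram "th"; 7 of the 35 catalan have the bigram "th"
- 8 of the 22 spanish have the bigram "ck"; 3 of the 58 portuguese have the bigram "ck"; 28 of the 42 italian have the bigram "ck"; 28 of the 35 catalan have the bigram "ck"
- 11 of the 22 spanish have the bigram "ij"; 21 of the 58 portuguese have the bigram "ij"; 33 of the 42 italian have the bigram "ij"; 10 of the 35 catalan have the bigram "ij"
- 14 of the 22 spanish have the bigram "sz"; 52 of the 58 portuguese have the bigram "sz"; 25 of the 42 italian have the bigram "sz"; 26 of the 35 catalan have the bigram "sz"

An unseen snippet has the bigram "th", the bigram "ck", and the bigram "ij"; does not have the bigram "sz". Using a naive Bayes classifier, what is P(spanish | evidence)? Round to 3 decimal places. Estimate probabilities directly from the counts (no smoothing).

spanish: (22/157) × (20/22) × (8/22) × (11/22) × (8/22) ≈ 0.00842238
portuguese: (58/157) × (11/58) × (3/58) × (21/58) × (6/58) ≈ 0.000135738
italian: (42/157) × (17/42) × (28/42) × (33/42) × (17/42) ≈ 0.0229574
catalan: (35/157) × (7/35) × (28/35) × (10/35) × (9/35) ≈ 0.00262056
P(spanish | x) = 0.00842238 / 0.034136078 ≈ 0.247

0.247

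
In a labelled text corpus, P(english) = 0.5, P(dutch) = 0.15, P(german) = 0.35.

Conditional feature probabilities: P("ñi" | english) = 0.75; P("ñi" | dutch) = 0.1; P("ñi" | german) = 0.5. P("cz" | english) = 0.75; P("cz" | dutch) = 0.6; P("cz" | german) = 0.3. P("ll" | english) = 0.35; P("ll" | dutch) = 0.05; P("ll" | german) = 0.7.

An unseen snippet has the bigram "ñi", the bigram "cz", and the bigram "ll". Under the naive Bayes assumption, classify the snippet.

english: 0.5 × 0.75 × 0.75 × 0.35 = 0.0984375
dutch: 0.15 × 0.1 × 0.6 × 0.05 = 0.00045
german: 0.35 × 0.5 × 0.3 × 0.7 = 0.03675
Highest score → english.

english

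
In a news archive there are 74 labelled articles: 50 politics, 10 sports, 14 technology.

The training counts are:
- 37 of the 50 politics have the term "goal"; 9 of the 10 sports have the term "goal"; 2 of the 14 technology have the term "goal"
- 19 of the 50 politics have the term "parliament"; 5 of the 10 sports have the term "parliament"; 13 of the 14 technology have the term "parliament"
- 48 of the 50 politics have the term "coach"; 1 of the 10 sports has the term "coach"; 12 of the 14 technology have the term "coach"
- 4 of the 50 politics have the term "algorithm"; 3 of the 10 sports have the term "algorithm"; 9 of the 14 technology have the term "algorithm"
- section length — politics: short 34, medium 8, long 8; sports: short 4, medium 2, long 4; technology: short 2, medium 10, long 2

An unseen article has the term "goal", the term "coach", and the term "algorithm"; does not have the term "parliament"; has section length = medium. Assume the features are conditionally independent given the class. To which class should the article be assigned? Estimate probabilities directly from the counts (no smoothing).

politics: (50/74) × (37/50) × (31/50) × (48/50) × (4/50) × (8/50) = 0.00380928
sports: (10/74) × (9/10) × (5/10) × (1/10) × (3/10) × (2/10) ≈ 0.000364865
technology: (14/74) × (2/14) × (1/14) × (12/14) × (9/14) × (10/14) ≈ 0.000759819
Highest score → politics.

politics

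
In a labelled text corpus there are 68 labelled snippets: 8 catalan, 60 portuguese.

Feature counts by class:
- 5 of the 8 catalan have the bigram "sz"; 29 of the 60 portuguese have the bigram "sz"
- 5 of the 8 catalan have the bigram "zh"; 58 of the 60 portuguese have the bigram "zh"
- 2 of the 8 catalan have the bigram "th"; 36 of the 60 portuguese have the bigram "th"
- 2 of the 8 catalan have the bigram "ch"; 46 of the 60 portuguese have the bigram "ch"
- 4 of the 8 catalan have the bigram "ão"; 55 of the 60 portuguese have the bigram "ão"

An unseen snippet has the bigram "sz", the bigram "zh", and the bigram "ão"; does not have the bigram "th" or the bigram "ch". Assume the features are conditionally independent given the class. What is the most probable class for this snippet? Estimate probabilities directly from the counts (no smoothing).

portuguese

catalan: (8/68) × (5/8) × (5/8) × (6/8) × (6/8) × (4/8) ≈ 0.0129251
portuguese: (60/68) × (29/60) × (58/60) × (24/60) × (14/60) × (55/60) ≈ 0.0352707
Highest score → portuguese.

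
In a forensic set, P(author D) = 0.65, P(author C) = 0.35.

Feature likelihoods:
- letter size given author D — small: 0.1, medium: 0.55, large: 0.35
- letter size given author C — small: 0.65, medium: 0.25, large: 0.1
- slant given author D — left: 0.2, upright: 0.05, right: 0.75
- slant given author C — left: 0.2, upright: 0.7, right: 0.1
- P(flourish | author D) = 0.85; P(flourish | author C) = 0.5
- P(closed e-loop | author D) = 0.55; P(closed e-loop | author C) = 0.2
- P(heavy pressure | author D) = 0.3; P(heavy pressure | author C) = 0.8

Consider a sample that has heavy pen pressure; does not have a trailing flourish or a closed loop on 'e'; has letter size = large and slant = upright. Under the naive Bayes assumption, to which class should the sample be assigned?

author C

author D: 0.65 × 0.35 × 0.05 × (1−0.85) × (1−0.55) × 0.3 = 0.00023034375
author C: 0.35 × 0.1 × 0.7 × (1−0.5) × (1−0.2) × 0.8 = 0.00784
Highest score → author C.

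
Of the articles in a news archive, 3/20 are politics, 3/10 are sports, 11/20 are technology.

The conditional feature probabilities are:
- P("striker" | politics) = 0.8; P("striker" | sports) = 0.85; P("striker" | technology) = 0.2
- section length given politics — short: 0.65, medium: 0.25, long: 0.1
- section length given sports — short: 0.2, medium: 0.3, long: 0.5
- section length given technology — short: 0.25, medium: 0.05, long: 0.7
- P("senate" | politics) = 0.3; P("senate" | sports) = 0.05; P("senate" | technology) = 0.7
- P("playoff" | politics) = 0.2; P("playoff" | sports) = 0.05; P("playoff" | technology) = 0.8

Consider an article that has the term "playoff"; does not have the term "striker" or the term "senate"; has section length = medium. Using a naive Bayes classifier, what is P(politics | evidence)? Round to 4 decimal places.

0.1506

politics: 0.15 × (1−0.8) × 0.25 × (1−0.3) × 0.2 = 0.00105
sports: 0.3 × (1−0.85) × 0.3 × (1−0.05) × 0.05 = 0.00064125
technology: 0.55 × (1−0.2) × 0.05 × (1−0.7) × 0.8 = 0.00528
P(politics | x) = 0.00105 / 0.00697125 ≈ 0.1506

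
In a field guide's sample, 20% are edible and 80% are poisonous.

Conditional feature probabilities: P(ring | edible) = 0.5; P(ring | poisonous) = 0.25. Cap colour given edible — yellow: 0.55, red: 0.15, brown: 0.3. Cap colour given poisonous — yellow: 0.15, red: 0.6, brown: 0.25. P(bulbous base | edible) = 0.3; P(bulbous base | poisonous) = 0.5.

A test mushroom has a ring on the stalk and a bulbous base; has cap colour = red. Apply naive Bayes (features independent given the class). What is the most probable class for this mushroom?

poisonous

edible: 0.2 × 0.5 × 0.15 × 0.3 = 0.0045
poisonous: 0.8 × 0.25 × 0.6 × 0.5 = 0.06
Highest score → poisonous.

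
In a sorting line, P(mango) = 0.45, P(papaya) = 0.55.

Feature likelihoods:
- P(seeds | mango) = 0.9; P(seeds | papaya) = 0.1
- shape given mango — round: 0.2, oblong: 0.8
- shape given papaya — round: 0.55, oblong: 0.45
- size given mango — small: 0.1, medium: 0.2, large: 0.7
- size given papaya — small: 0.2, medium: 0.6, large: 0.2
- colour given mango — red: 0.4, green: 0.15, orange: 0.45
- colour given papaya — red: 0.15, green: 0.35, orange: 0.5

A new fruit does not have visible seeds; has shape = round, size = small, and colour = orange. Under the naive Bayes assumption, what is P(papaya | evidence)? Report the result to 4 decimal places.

0.9853

mango: 0.45 × (1−0.9) × 0.2 × 0.1 × 0.45 = 0.000405
papaya: 0.55 × (1−0.1) × 0.55 × 0.2 × 0.5 = 0.027225
P(papaya | x) = 0.027225 / 0.02763 ≈ 0.9853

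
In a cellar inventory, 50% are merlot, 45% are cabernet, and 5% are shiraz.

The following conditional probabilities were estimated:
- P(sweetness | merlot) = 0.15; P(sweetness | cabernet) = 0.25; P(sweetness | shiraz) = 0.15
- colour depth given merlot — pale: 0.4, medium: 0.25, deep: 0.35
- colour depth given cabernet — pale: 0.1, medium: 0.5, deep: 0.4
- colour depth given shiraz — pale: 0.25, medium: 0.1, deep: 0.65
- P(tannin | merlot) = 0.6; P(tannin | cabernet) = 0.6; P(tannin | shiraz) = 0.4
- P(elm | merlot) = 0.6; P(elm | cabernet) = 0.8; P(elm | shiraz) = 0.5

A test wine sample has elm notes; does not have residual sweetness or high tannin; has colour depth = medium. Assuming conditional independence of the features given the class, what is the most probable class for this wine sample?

merlot: 0.5 × (1−0.15) × 0.25 × (1−0.6) × 0.6 = 0.0255
cabernet: 0.45 × (1−0.25) × 0.5 × (1−0.6) × 0.8 = 0.054
shiraz: 0.05 × (1−0.15) × 0.1 × (1−0.4) × 0.5 = 0.001275
Highest score → cabernet.

cabernet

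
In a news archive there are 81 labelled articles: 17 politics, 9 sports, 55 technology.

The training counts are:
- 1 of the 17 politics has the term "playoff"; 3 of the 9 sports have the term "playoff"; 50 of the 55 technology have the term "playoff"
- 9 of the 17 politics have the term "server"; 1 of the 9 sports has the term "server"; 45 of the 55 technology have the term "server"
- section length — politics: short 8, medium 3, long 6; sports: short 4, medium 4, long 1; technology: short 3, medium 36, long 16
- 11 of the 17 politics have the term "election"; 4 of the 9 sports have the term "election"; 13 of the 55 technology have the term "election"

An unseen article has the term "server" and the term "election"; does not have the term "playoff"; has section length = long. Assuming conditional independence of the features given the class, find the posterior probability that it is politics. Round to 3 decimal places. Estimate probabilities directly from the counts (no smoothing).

0.860

politics: (17/81) × (16/17) × (9/17) × (6/17) × (11/17) ≈ 0.0238822
sports: (9/81) × (6/9) × (1/9) × (1/9) × (4/9) ≈ 0.000406442
technology: (55/81) × (5/55) × (45/55) × (16/55) × (13/55) ≈ 0.00347274
P(politics | x) = 0.0238822 / 0.027761382 ≈ 0.860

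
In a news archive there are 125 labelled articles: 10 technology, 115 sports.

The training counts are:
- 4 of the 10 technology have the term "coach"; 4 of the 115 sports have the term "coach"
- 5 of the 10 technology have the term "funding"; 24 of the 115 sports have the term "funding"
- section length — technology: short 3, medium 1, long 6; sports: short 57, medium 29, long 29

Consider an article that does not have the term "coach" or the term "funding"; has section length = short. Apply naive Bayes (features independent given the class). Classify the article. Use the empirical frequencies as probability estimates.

sports

technology: (10/125) × (6/10) × (5/10) × (3/10) = 0.0072
sports: (115/125) × (111/115) × (91/115) × (57/115) ≈ 0.348284
Highest score → sports.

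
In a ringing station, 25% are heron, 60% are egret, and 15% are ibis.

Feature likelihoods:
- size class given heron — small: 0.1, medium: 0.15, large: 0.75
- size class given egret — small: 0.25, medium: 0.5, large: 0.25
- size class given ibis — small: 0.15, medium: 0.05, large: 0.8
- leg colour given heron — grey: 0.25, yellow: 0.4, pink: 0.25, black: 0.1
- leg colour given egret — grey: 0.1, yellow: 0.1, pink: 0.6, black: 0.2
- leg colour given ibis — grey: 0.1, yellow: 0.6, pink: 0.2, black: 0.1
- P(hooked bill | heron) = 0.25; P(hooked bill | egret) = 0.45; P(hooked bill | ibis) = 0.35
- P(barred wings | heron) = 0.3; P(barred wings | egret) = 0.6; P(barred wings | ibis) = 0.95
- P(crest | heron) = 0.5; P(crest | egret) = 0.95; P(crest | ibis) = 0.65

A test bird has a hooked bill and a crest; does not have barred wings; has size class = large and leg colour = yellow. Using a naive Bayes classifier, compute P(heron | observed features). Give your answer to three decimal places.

heron: 0.25 × 0.75 × 0.4 × 0.25 × (1−0.3) × 0.5 = 0.0065625
egret: 0.6 × 0.25 × 0.1 × 0.45 × (1−0.6) × 0.95 = 0.002565
ibis: 0.15 × 0.8 × 0.6 × 0.35 × (1−0.95) × 0.65 = 0.000819
P(heron | x) = 0.0065625 / 0.0099465 ≈ 0.660

0.660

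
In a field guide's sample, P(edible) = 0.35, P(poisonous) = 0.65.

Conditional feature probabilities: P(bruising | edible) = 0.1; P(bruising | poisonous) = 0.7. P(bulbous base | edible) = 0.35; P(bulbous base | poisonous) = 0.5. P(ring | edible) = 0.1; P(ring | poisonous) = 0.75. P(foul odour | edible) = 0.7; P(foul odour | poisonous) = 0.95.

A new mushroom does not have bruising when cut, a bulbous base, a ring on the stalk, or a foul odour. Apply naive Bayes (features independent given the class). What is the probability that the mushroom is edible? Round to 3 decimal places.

edible: 0.35 × (1−0.1) × (1−0.35) × (1−0.1) × (1−0.7) = 0.0552825
poisonous: 0.65 × (1−0.7) × (1−0.5) × (1−0.75) × (1−0.95) = 0.00121875
P(edible | x) = 0.0552825 / 0.05650125 ≈ 0.978

0.978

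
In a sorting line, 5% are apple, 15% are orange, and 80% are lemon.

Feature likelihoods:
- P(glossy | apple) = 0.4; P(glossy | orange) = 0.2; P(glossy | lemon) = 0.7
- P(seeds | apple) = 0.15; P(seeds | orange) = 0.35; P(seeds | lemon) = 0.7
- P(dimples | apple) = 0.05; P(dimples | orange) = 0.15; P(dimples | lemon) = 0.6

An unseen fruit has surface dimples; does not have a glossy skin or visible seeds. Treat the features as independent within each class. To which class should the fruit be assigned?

apple: 0.05 × (1−0.4) × (1−0.15) × 0.05 = 0.001275
orange: 0.15 × (1−0.2) × (1−0.35) × 0.15 = 0.0117
lemon: 0.8 × (1−0.7) × (1−0.7) × 0.6 = 0.0432
Highest score → lemon.

lemon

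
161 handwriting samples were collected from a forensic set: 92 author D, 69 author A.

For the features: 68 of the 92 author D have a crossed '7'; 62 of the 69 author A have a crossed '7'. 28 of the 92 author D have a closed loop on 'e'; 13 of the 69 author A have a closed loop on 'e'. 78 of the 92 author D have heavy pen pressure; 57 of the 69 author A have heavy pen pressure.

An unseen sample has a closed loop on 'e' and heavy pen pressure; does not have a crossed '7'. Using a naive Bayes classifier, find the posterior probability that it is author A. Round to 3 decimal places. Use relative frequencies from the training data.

0.150

author D: (92/161) × (24/92) × (28/92) × (78/92) ≈ 0.0384647
author A: (69/161) × (7/69) × (13/69) × (57/69) ≈ 0.00676694
P(author A | x) = 0.00676694 / 0.04523164 ≈ 0.150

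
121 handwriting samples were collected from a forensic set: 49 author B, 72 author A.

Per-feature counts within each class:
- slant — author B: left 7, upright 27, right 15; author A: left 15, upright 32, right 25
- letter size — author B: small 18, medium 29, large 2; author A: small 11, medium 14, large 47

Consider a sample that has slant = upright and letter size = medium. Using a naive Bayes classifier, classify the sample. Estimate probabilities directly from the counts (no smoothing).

author B: (49/121) × (27/49) × (29/49) ≈ 0.132063
author A: (72/121) × (32/72) × (14/72) ≈ 0.0514233
Highest score → author B.

author B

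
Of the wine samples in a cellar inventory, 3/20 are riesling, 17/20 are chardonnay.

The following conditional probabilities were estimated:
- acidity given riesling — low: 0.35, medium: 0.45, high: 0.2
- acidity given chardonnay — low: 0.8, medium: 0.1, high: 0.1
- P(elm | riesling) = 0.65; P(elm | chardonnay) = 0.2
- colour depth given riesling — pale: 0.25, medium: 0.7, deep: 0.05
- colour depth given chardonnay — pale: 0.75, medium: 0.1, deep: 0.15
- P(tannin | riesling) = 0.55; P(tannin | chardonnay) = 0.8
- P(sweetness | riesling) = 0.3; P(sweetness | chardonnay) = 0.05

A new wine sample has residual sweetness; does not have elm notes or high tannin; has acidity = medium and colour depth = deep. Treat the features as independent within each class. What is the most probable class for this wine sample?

riesling

riesling: 0.15 × 0.45 × (1−0.65) × 0.05 × (1−0.55) × 0.3 = 0.00015946875
chardonnay: 0.85 × 0.1 × (1−0.2) × 0.15 × (1−0.8) × 0.05 = 0.000102
Highest score → riesling.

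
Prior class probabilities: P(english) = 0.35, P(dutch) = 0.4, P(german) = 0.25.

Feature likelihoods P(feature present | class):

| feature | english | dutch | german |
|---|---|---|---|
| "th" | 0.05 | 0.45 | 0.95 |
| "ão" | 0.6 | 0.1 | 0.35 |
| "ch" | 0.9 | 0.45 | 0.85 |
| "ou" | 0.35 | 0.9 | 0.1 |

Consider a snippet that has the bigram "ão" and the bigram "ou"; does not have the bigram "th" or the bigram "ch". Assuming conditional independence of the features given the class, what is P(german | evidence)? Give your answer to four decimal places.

0.0037

english: 0.35 × (1−0.05) × 0.6 × (1−0.9) × 0.35 = 0.0069825
dutch: 0.4 × (1−0.45) × 0.1 × (1−0.45) × 0.9 = 0.01089
german: 0.25 × (1−0.95) × 0.35 × (1−0.85) × 0.1 = 0.000065625
P(german | x) = 0.000065625 / 0.017938125 ≈ 0.0037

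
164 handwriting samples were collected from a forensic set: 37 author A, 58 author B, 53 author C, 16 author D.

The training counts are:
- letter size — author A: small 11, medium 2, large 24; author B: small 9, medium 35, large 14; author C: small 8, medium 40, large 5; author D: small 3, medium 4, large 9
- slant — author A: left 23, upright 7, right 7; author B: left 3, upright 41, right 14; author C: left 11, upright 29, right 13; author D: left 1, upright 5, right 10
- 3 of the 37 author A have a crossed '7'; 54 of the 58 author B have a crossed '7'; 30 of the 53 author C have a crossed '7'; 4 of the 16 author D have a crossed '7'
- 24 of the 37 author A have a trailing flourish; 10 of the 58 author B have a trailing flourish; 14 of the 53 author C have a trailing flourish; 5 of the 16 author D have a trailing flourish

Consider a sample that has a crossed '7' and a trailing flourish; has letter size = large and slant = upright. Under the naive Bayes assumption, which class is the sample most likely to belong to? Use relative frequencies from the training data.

author B

author A: (37/164) × (24/37) × (7/37) × (3/37) × (24/37) ≈ 0.00145611
author B: (58/164) × (14/58) × (41/58) × (54/58) × (10/58) ≈ 0.00968674
author C: (53/164) × (5/53) × (29/53) × (30/53) × (14/53) ≈ 0.00249428
author D: (16/164) × (9/16) × (5/16) × (4/16) × (5/16) ≈ 0.0013398
Highest score → author B.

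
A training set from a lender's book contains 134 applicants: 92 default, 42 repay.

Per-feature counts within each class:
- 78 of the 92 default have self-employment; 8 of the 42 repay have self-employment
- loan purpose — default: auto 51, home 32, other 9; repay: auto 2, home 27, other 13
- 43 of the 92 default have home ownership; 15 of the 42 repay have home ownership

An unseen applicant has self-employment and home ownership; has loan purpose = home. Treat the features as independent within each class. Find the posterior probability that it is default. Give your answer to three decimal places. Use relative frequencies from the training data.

default: (92/134) × (78/92) × (32/92) × (43/92) ≈ 0.0946308
repay: (42/134) × (8/42) × (27/42) × (15/42) ≈ 0.013707
P(default | x) = 0.0946308 / 0.1083378 ≈ 0.873

0.873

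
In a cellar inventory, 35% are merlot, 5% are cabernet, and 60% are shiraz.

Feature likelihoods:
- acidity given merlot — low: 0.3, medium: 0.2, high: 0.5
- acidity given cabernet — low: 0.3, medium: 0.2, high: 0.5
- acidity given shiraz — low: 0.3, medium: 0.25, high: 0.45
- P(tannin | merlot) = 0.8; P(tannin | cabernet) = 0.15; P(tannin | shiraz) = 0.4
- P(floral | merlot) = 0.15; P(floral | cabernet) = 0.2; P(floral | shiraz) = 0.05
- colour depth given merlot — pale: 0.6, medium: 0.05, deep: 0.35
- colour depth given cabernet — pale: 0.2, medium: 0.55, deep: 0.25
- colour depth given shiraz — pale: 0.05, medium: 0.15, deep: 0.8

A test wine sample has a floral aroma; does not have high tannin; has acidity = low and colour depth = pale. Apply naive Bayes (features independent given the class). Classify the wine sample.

merlot: 0.35 × 0.3 × (1−0.8) × 0.15 × 0.6 = 0.00189
cabernet: 0.05 × 0.3 × (1−0.15) × 0.2 × 0.2 = 0.00051
shiraz: 0.6 × 0.3 × (1−0.4) × 0.05 × 0.05 = 0.00027
Highest score → merlot.

merlot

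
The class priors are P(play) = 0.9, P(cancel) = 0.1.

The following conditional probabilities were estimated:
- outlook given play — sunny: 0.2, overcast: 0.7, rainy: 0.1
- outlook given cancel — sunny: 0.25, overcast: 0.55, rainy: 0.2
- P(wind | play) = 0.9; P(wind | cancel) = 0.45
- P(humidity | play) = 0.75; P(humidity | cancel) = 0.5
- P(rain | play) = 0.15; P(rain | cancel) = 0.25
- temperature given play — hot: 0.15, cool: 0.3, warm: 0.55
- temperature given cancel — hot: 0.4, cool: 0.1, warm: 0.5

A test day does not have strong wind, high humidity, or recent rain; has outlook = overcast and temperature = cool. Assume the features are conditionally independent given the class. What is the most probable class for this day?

play: 0.9 × 0.7 × (1−0.9) × (1−0.75) × (1−0.15) × 0.3 = 0.00401625
cancel: 0.1 × 0.55 × (1−0.45) × (1−0.5) × (1−0.25) × 0.1 = 0.001134375
Highest score → play.

play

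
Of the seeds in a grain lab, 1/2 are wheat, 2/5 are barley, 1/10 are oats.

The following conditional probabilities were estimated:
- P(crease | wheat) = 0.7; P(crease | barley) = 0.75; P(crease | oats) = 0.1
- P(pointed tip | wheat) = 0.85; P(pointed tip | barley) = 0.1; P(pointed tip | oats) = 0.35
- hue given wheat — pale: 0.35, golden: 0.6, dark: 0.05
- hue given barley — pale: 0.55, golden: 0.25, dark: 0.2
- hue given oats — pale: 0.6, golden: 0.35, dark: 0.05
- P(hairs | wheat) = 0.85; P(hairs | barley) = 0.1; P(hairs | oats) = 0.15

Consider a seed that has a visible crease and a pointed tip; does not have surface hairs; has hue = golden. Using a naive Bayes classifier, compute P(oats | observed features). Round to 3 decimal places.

wheat: 0.5 × 0.7 × 0.85 × 0.6 × (1−0.85) = 0.026775
barley: 0.4 × 0.75 × 0.1 × 0.25 × (1−0.1) = 0.00675
oats: 0.1 × 0.1 × 0.35 × 0.35 × (1−0.15) = 0.00104125
P(oats | x) = 0.00104125 / 0.03456625 ≈ 0.030

0.030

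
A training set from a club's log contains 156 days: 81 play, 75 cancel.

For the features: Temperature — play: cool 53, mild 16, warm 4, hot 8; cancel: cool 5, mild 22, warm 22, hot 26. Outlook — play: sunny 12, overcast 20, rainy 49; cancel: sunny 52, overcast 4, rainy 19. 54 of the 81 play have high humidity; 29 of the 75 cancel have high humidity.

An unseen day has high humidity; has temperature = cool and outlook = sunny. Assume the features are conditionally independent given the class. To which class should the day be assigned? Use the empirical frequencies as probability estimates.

play: (81/156) × (53/81) × (12/81) × (54/81) ≈ 0.0335549
cancel: (75/156) × (5/75) × (52/75) × (29/75) ≈ 0.00859259
Highest score → play.

play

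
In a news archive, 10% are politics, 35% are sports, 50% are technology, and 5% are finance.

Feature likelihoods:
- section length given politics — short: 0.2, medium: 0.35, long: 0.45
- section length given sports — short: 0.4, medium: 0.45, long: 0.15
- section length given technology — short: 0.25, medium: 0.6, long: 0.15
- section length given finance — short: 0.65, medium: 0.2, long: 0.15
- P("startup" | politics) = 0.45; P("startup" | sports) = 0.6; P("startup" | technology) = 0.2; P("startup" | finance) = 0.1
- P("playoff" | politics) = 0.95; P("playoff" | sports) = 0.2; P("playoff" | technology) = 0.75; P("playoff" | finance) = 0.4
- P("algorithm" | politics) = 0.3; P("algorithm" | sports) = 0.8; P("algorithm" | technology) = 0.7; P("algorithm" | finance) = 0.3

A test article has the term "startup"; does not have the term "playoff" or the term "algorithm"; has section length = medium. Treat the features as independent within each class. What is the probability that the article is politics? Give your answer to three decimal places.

0.027

politics: 0.1 × 0.35 × 0.45 × (1−0.95) × (1−0.3) = 0.00055125
sports: 0.35 × 0.45 × 0.6 × (1−0.2) × (1−0.8) = 0.01512
technology: 0.5 × 0.6 × 0.2 × (1−0.75) × (1−0.7) = 0.0045
finance: 0.05 × 0.2 × 0.1 × (1−0.4) × (1−0.3) = 0.00042
P(politics | x) = 0.00055125 / 0.02059125 ≈ 0.027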